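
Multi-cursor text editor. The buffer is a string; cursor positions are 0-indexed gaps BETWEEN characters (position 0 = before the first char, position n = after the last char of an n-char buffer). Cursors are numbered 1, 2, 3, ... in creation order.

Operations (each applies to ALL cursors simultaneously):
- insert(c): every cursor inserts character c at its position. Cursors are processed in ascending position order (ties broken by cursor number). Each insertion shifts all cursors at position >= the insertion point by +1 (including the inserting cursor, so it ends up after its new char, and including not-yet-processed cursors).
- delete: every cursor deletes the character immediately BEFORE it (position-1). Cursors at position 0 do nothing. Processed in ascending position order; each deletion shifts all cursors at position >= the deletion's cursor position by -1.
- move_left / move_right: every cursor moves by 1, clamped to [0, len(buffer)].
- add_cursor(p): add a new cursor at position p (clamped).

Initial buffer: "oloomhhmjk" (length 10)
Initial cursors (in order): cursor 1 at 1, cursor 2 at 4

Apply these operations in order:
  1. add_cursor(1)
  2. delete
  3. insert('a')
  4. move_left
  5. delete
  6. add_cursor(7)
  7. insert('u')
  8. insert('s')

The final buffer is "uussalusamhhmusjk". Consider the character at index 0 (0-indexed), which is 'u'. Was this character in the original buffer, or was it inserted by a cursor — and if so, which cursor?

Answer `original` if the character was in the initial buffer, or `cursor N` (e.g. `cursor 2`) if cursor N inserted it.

Answer: cursor 1

Derivation:
After op 1 (add_cursor(1)): buffer="oloomhhmjk" (len 10), cursors c1@1 c3@1 c2@4, authorship ..........
After op 2 (delete): buffer="lomhhmjk" (len 8), cursors c1@0 c3@0 c2@2, authorship ........
After op 3 (insert('a')): buffer="aaloamhhmjk" (len 11), cursors c1@2 c3@2 c2@5, authorship 13..2......
After op 4 (move_left): buffer="aaloamhhmjk" (len 11), cursors c1@1 c3@1 c2@4, authorship 13..2......
After op 5 (delete): buffer="alamhhmjk" (len 9), cursors c1@0 c3@0 c2@2, authorship 3.2......
After op 6 (add_cursor(7)): buffer="alamhhmjk" (len 9), cursors c1@0 c3@0 c2@2 c4@7, authorship 3.2......
After op 7 (insert('u')): buffer="uualuamhhmujk" (len 13), cursors c1@2 c3@2 c2@5 c4@11, authorship 133.22....4..
After op 8 (insert('s')): buffer="uussalusamhhmusjk" (len 17), cursors c1@4 c3@4 c2@8 c4@15, authorship 13133.222....44..
Authorship (.=original, N=cursor N): 1 3 1 3 3 . 2 2 2 . . . . 4 4 . .
Index 0: author = 1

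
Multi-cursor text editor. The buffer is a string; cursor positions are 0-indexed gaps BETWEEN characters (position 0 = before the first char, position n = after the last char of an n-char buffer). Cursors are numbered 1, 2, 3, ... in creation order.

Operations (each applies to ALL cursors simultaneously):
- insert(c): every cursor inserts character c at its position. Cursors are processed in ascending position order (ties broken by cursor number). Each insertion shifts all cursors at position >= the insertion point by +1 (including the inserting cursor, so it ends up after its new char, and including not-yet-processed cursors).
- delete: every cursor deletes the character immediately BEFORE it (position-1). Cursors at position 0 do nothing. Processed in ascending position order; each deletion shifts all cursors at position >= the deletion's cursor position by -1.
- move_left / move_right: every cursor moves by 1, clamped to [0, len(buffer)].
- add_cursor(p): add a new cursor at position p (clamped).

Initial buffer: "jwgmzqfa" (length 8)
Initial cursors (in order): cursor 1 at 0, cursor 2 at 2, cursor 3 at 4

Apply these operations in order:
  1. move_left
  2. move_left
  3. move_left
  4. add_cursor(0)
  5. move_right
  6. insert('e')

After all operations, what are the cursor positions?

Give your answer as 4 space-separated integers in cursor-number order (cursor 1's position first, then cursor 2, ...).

Answer: 4 4 6 4

Derivation:
After op 1 (move_left): buffer="jwgmzqfa" (len 8), cursors c1@0 c2@1 c3@3, authorship ........
After op 2 (move_left): buffer="jwgmzqfa" (len 8), cursors c1@0 c2@0 c3@2, authorship ........
After op 3 (move_left): buffer="jwgmzqfa" (len 8), cursors c1@0 c2@0 c3@1, authorship ........
After op 4 (add_cursor(0)): buffer="jwgmzqfa" (len 8), cursors c1@0 c2@0 c4@0 c3@1, authorship ........
After op 5 (move_right): buffer="jwgmzqfa" (len 8), cursors c1@1 c2@1 c4@1 c3@2, authorship ........
After op 6 (insert('e')): buffer="jeeewegmzqfa" (len 12), cursors c1@4 c2@4 c4@4 c3@6, authorship .124.3......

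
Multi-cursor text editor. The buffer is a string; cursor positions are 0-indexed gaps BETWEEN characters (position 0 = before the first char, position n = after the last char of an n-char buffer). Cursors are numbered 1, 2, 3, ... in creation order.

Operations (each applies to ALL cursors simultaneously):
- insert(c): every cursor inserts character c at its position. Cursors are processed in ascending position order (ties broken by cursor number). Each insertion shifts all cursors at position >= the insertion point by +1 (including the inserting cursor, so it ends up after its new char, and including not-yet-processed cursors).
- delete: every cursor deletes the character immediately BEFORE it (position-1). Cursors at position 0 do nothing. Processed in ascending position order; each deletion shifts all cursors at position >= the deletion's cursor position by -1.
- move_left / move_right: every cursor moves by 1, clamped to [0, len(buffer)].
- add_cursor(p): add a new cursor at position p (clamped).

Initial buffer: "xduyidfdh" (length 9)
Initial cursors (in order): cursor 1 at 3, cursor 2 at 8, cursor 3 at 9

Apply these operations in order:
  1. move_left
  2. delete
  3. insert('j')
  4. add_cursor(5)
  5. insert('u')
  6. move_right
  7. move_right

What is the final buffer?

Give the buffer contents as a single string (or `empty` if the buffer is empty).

After op 1 (move_left): buffer="xduyidfdh" (len 9), cursors c1@2 c2@7 c3@8, authorship .........
After op 2 (delete): buffer="xuyidh" (len 6), cursors c1@1 c2@5 c3@5, authorship ......
After op 3 (insert('j')): buffer="xjuyidjjh" (len 9), cursors c1@2 c2@8 c3@8, authorship .1....23.
After op 4 (add_cursor(5)): buffer="xjuyidjjh" (len 9), cursors c1@2 c4@5 c2@8 c3@8, authorship .1....23.
After op 5 (insert('u')): buffer="xjuuyiudjjuuh" (len 13), cursors c1@3 c4@7 c2@12 c3@12, authorship .11...4.2323.
After op 6 (move_right): buffer="xjuuyiudjjuuh" (len 13), cursors c1@4 c4@8 c2@13 c3@13, authorship .11...4.2323.
After op 7 (move_right): buffer="xjuuyiudjjuuh" (len 13), cursors c1@5 c4@9 c2@13 c3@13, authorship .11...4.2323.

Answer: xjuuyiudjjuuh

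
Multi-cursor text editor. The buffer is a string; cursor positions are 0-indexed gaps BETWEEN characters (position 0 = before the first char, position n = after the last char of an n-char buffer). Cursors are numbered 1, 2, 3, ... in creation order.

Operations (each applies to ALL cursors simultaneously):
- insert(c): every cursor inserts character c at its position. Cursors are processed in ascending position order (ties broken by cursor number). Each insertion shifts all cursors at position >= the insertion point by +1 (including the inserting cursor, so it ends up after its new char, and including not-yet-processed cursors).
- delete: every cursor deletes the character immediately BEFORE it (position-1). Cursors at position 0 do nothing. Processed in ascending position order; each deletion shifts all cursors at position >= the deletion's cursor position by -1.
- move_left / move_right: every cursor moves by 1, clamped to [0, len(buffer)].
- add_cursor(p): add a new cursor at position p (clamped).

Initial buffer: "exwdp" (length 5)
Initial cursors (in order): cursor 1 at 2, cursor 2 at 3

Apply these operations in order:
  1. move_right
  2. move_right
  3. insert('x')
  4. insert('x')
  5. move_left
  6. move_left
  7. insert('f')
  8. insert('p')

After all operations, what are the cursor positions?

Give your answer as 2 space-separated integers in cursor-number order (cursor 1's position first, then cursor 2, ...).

Answer: 6 11

Derivation:
After op 1 (move_right): buffer="exwdp" (len 5), cursors c1@3 c2@4, authorship .....
After op 2 (move_right): buffer="exwdp" (len 5), cursors c1@4 c2@5, authorship .....
After op 3 (insert('x')): buffer="exwdxpx" (len 7), cursors c1@5 c2@7, authorship ....1.2
After op 4 (insert('x')): buffer="exwdxxpxx" (len 9), cursors c1@6 c2@9, authorship ....11.22
After op 5 (move_left): buffer="exwdxxpxx" (len 9), cursors c1@5 c2@8, authorship ....11.22
After op 6 (move_left): buffer="exwdxxpxx" (len 9), cursors c1@4 c2@7, authorship ....11.22
After op 7 (insert('f')): buffer="exwdfxxpfxx" (len 11), cursors c1@5 c2@9, authorship ....111.222
After op 8 (insert('p')): buffer="exwdfpxxpfpxx" (len 13), cursors c1@6 c2@11, authorship ....1111.2222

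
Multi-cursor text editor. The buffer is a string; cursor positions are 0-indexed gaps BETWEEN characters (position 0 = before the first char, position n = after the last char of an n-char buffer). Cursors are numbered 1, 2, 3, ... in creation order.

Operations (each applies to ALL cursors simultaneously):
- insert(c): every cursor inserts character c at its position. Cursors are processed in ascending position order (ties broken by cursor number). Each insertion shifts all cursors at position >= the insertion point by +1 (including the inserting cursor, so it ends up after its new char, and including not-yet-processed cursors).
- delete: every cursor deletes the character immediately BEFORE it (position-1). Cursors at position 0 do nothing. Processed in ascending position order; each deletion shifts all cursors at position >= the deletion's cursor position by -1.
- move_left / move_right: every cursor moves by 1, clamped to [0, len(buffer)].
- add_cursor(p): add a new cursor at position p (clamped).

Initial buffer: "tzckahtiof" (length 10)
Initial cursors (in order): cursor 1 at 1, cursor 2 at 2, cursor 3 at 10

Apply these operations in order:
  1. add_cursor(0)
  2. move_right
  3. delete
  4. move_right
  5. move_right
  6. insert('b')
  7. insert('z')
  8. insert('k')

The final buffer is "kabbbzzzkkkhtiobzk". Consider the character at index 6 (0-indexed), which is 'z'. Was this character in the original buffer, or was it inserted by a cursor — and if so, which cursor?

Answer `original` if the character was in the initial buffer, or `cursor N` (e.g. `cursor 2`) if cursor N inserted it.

After op 1 (add_cursor(0)): buffer="tzckahtiof" (len 10), cursors c4@0 c1@1 c2@2 c3@10, authorship ..........
After op 2 (move_right): buffer="tzckahtiof" (len 10), cursors c4@1 c1@2 c2@3 c3@10, authorship ..........
After op 3 (delete): buffer="kahtio" (len 6), cursors c1@0 c2@0 c4@0 c3@6, authorship ......
After op 4 (move_right): buffer="kahtio" (len 6), cursors c1@1 c2@1 c4@1 c3@6, authorship ......
After op 5 (move_right): buffer="kahtio" (len 6), cursors c1@2 c2@2 c4@2 c3@6, authorship ......
After op 6 (insert('b')): buffer="kabbbhtiob" (len 10), cursors c1@5 c2@5 c4@5 c3@10, authorship ..124....3
After op 7 (insert('z')): buffer="kabbbzzzhtiobz" (len 14), cursors c1@8 c2@8 c4@8 c3@14, authorship ..124124....33
After op 8 (insert('k')): buffer="kabbbzzzkkkhtiobzk" (len 18), cursors c1@11 c2@11 c4@11 c3@18, authorship ..124124124....333
Authorship (.=original, N=cursor N): . . 1 2 4 1 2 4 1 2 4 . . . . 3 3 3
Index 6: author = 2

Answer: cursor 2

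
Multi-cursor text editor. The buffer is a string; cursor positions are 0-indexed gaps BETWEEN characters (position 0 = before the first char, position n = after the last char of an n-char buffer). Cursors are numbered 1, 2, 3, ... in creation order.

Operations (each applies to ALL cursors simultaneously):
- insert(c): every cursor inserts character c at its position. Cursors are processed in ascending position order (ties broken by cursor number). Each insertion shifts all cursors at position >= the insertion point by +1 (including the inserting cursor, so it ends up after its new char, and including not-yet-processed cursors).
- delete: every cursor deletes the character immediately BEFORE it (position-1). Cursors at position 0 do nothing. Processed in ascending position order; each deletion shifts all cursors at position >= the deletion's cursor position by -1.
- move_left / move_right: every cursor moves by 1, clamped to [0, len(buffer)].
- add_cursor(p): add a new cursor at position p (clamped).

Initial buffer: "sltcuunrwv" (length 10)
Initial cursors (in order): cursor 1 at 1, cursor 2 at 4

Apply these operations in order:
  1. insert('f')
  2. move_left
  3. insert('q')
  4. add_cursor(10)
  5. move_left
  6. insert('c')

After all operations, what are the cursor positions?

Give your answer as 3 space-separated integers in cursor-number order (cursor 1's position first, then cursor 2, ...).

After op 1 (insert('f')): buffer="sfltcfuunrwv" (len 12), cursors c1@2 c2@6, authorship .1...2......
After op 2 (move_left): buffer="sfltcfuunrwv" (len 12), cursors c1@1 c2@5, authorship .1...2......
After op 3 (insert('q')): buffer="sqfltcqfuunrwv" (len 14), cursors c1@2 c2@7, authorship .11...22......
After op 4 (add_cursor(10)): buffer="sqfltcqfuunrwv" (len 14), cursors c1@2 c2@7 c3@10, authorship .11...22......
After op 5 (move_left): buffer="sqfltcqfuunrwv" (len 14), cursors c1@1 c2@6 c3@9, authorship .11...22......
After op 6 (insert('c')): buffer="scqfltccqfucunrwv" (len 17), cursors c1@2 c2@8 c3@12, authorship .111...222.3.....

Answer: 2 8 12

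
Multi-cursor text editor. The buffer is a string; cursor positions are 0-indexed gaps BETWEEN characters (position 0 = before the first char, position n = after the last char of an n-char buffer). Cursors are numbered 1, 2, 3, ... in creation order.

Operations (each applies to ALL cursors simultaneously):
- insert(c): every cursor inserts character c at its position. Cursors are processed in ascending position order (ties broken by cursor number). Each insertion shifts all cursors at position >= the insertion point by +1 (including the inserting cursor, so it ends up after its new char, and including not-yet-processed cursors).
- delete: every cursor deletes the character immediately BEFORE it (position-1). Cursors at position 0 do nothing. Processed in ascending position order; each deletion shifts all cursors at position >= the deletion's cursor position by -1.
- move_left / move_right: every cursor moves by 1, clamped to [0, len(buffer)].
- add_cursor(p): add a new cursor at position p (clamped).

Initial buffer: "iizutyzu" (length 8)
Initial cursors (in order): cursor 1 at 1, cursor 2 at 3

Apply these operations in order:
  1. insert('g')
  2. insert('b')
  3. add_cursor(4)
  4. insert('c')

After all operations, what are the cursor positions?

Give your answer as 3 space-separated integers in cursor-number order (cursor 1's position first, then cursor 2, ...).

After op 1 (insert('g')): buffer="igizgutyzu" (len 10), cursors c1@2 c2@5, authorship .1..2.....
After op 2 (insert('b')): buffer="igbizgbutyzu" (len 12), cursors c1@3 c2@7, authorship .11..22.....
After op 3 (add_cursor(4)): buffer="igbizgbutyzu" (len 12), cursors c1@3 c3@4 c2@7, authorship .11..22.....
After op 4 (insert('c')): buffer="igbciczgbcutyzu" (len 15), cursors c1@4 c3@6 c2@10, authorship .111.3.222.....

Answer: 4 10 6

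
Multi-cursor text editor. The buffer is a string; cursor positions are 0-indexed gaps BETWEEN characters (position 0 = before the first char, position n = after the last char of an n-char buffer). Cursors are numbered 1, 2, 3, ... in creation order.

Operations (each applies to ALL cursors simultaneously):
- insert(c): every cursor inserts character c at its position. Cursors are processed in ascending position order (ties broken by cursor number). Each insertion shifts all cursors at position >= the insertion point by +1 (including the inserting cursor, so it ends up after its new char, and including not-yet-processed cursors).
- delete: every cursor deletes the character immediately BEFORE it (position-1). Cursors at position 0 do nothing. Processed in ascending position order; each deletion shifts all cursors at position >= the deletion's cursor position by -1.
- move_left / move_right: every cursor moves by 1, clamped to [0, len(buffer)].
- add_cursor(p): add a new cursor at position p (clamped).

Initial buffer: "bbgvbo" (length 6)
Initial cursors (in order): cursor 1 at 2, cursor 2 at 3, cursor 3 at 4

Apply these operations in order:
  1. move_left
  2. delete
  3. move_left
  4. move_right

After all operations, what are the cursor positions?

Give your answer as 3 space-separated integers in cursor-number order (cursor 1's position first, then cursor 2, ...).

After op 1 (move_left): buffer="bbgvbo" (len 6), cursors c1@1 c2@2 c3@3, authorship ......
After op 2 (delete): buffer="vbo" (len 3), cursors c1@0 c2@0 c3@0, authorship ...
After op 3 (move_left): buffer="vbo" (len 3), cursors c1@0 c2@0 c3@0, authorship ...
After op 4 (move_right): buffer="vbo" (len 3), cursors c1@1 c2@1 c3@1, authorship ...

Answer: 1 1 1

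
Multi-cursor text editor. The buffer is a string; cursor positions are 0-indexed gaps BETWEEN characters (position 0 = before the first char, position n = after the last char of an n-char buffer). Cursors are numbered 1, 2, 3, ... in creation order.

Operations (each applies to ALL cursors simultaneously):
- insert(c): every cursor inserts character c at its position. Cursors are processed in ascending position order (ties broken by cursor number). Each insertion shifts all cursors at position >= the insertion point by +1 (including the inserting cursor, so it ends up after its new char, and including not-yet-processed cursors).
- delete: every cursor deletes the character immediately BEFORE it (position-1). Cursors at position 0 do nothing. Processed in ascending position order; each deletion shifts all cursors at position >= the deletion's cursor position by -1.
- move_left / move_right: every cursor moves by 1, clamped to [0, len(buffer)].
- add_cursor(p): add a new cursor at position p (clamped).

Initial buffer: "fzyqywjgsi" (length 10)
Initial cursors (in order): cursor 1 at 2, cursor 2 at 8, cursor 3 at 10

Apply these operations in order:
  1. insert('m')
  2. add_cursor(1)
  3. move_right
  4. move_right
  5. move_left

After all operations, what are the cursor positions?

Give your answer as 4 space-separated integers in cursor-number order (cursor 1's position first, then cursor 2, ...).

Answer: 4 11 12 2

Derivation:
After op 1 (insert('m')): buffer="fzmyqywjgmsim" (len 13), cursors c1@3 c2@10 c3@13, authorship ..1......2..3
After op 2 (add_cursor(1)): buffer="fzmyqywjgmsim" (len 13), cursors c4@1 c1@3 c2@10 c3@13, authorship ..1......2..3
After op 3 (move_right): buffer="fzmyqywjgmsim" (len 13), cursors c4@2 c1@4 c2@11 c3@13, authorship ..1......2..3
After op 4 (move_right): buffer="fzmyqywjgmsim" (len 13), cursors c4@3 c1@5 c2@12 c3@13, authorship ..1......2..3
After op 5 (move_left): buffer="fzmyqywjgmsim" (len 13), cursors c4@2 c1@4 c2@11 c3@12, authorship ..1......2..3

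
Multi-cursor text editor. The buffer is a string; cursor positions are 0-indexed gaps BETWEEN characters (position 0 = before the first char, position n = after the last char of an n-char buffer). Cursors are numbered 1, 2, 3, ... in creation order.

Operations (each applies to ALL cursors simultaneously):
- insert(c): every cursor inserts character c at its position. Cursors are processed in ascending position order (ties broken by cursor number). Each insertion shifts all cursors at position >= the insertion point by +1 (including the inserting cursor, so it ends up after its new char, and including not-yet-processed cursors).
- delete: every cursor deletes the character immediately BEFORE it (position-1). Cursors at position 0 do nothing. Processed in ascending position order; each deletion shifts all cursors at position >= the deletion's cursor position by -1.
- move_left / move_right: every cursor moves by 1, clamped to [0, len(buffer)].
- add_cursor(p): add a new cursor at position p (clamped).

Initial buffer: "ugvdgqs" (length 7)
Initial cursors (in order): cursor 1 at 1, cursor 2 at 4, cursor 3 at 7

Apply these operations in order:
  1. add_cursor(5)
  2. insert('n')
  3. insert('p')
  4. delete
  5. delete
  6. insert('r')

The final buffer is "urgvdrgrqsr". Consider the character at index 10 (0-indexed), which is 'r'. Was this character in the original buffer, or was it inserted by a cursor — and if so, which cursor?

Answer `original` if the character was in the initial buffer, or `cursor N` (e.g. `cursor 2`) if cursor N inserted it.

Answer: cursor 3

Derivation:
After op 1 (add_cursor(5)): buffer="ugvdgqs" (len 7), cursors c1@1 c2@4 c4@5 c3@7, authorship .......
After op 2 (insert('n')): buffer="ungvdngnqsn" (len 11), cursors c1@2 c2@6 c4@8 c3@11, authorship .1...2.4..3
After op 3 (insert('p')): buffer="unpgvdnpgnpqsnp" (len 15), cursors c1@3 c2@8 c4@11 c3@15, authorship .11...22.44..33
After op 4 (delete): buffer="ungvdngnqsn" (len 11), cursors c1@2 c2@6 c4@8 c3@11, authorship .1...2.4..3
After op 5 (delete): buffer="ugvdgqs" (len 7), cursors c1@1 c2@4 c4@5 c3@7, authorship .......
After op 6 (insert('r')): buffer="urgvdrgrqsr" (len 11), cursors c1@2 c2@6 c4@8 c3@11, authorship .1...2.4..3
Authorship (.=original, N=cursor N): . 1 . . . 2 . 4 . . 3
Index 10: author = 3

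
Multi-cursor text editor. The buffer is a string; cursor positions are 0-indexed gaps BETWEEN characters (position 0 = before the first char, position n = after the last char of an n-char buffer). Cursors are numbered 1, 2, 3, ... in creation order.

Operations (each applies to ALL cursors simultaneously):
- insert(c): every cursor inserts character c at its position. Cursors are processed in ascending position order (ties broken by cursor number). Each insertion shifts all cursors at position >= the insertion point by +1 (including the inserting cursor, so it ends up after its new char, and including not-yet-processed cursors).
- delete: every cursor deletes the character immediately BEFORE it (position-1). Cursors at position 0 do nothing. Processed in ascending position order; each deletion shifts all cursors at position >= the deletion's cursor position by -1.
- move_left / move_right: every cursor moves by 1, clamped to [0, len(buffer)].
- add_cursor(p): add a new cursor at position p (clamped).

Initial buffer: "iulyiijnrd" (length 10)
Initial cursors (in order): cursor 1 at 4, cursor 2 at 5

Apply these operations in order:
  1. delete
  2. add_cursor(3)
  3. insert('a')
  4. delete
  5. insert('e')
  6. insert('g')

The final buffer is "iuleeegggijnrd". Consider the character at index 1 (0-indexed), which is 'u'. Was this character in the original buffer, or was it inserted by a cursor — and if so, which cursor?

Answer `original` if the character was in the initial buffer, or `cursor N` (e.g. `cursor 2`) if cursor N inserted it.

Answer: original

Derivation:
After op 1 (delete): buffer="iulijnrd" (len 8), cursors c1@3 c2@3, authorship ........
After op 2 (add_cursor(3)): buffer="iulijnrd" (len 8), cursors c1@3 c2@3 c3@3, authorship ........
After op 3 (insert('a')): buffer="iulaaaijnrd" (len 11), cursors c1@6 c2@6 c3@6, authorship ...123.....
After op 4 (delete): buffer="iulijnrd" (len 8), cursors c1@3 c2@3 c3@3, authorship ........
After op 5 (insert('e')): buffer="iuleeeijnrd" (len 11), cursors c1@6 c2@6 c3@6, authorship ...123.....
After op 6 (insert('g')): buffer="iuleeegggijnrd" (len 14), cursors c1@9 c2@9 c3@9, authorship ...123123.....
Authorship (.=original, N=cursor N): . . . 1 2 3 1 2 3 . . . . .
Index 1: author = original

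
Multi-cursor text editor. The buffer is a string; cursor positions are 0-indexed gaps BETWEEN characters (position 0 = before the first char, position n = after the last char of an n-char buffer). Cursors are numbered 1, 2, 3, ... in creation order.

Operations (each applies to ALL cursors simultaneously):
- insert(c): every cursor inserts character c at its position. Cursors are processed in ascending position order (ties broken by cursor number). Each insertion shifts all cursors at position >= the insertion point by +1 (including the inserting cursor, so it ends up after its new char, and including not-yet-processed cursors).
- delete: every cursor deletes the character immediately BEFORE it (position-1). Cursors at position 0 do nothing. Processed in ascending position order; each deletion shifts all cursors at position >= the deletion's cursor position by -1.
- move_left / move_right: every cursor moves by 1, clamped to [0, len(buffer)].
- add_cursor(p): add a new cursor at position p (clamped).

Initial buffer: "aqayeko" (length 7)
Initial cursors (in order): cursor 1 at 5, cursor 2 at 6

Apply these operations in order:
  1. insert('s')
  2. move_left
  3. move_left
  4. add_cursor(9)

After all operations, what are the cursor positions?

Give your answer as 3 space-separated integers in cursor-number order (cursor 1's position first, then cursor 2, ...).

After op 1 (insert('s')): buffer="aqayeskso" (len 9), cursors c1@6 c2@8, authorship .....1.2.
After op 2 (move_left): buffer="aqayeskso" (len 9), cursors c1@5 c2@7, authorship .....1.2.
After op 3 (move_left): buffer="aqayeskso" (len 9), cursors c1@4 c2@6, authorship .....1.2.
After op 4 (add_cursor(9)): buffer="aqayeskso" (len 9), cursors c1@4 c2@6 c3@9, authorship .....1.2.

Answer: 4 6 9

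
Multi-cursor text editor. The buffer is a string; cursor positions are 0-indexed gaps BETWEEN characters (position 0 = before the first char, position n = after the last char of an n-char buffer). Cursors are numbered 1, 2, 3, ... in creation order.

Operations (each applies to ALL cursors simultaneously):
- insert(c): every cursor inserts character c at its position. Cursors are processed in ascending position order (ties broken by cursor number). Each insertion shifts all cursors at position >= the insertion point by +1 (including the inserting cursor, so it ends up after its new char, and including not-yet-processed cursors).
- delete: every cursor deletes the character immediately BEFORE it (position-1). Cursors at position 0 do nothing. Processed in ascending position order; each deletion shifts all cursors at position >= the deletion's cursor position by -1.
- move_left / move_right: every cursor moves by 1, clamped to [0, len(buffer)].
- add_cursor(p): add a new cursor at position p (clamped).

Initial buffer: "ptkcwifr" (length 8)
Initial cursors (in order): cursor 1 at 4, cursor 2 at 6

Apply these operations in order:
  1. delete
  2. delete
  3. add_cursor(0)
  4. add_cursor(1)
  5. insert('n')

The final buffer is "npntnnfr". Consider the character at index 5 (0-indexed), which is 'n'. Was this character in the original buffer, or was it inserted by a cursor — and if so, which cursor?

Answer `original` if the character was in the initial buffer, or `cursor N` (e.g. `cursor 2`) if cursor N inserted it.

Answer: cursor 2

Derivation:
After op 1 (delete): buffer="ptkwfr" (len 6), cursors c1@3 c2@4, authorship ......
After op 2 (delete): buffer="ptfr" (len 4), cursors c1@2 c2@2, authorship ....
After op 3 (add_cursor(0)): buffer="ptfr" (len 4), cursors c3@0 c1@2 c2@2, authorship ....
After op 4 (add_cursor(1)): buffer="ptfr" (len 4), cursors c3@0 c4@1 c1@2 c2@2, authorship ....
After op 5 (insert('n')): buffer="npntnnfr" (len 8), cursors c3@1 c4@3 c1@6 c2@6, authorship 3.4.12..
Authorship (.=original, N=cursor N): 3 . 4 . 1 2 . .
Index 5: author = 2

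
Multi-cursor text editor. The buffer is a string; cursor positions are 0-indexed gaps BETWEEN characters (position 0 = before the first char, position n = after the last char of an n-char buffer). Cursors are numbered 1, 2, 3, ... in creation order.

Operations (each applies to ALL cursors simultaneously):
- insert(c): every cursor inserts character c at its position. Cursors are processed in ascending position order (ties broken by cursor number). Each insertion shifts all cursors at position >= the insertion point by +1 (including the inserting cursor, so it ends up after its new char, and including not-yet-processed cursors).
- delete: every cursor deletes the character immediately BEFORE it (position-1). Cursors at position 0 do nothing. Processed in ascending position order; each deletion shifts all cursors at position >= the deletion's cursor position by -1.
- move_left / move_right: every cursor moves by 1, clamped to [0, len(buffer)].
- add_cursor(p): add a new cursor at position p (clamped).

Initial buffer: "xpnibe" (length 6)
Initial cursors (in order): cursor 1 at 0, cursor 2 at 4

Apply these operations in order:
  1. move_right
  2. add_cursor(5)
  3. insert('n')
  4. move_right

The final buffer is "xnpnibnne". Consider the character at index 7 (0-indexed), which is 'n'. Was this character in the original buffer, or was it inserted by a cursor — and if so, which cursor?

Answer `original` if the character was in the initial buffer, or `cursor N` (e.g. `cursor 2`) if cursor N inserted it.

After op 1 (move_right): buffer="xpnibe" (len 6), cursors c1@1 c2@5, authorship ......
After op 2 (add_cursor(5)): buffer="xpnibe" (len 6), cursors c1@1 c2@5 c3@5, authorship ......
After op 3 (insert('n')): buffer="xnpnibnne" (len 9), cursors c1@2 c2@8 c3@8, authorship .1....23.
After op 4 (move_right): buffer="xnpnibnne" (len 9), cursors c1@3 c2@9 c3@9, authorship .1....23.
Authorship (.=original, N=cursor N): . 1 . . . . 2 3 .
Index 7: author = 3

Answer: cursor 3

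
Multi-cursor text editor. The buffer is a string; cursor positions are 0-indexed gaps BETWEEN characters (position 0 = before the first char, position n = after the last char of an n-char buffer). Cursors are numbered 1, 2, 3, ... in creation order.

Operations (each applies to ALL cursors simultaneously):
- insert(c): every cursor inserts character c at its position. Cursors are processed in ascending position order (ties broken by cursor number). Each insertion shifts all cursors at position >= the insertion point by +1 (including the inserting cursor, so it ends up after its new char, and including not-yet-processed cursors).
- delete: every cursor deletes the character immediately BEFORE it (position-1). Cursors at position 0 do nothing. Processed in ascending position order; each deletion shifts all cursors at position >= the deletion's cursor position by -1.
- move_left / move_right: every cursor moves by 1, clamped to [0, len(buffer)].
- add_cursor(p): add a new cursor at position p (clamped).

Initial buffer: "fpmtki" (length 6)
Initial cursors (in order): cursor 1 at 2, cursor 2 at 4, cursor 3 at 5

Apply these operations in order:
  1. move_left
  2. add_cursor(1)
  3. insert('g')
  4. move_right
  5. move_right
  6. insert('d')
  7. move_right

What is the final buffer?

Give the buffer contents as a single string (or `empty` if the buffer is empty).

After op 1 (move_left): buffer="fpmtki" (len 6), cursors c1@1 c2@3 c3@4, authorship ......
After op 2 (add_cursor(1)): buffer="fpmtki" (len 6), cursors c1@1 c4@1 c2@3 c3@4, authorship ......
After op 3 (insert('g')): buffer="fggpmgtgki" (len 10), cursors c1@3 c4@3 c2@6 c3@8, authorship .14..2.3..
After op 4 (move_right): buffer="fggpmgtgki" (len 10), cursors c1@4 c4@4 c2@7 c3@9, authorship .14..2.3..
After op 5 (move_right): buffer="fggpmgtgki" (len 10), cursors c1@5 c4@5 c2@8 c3@10, authorship .14..2.3..
After op 6 (insert('d')): buffer="fggpmddgtgdkid" (len 14), cursors c1@7 c4@7 c2@11 c3@14, authorship .14..142.32..3
After op 7 (move_right): buffer="fggpmddgtgdkid" (len 14), cursors c1@8 c4@8 c2@12 c3@14, authorship .14..142.32..3

Answer: fggpmddgtgdkid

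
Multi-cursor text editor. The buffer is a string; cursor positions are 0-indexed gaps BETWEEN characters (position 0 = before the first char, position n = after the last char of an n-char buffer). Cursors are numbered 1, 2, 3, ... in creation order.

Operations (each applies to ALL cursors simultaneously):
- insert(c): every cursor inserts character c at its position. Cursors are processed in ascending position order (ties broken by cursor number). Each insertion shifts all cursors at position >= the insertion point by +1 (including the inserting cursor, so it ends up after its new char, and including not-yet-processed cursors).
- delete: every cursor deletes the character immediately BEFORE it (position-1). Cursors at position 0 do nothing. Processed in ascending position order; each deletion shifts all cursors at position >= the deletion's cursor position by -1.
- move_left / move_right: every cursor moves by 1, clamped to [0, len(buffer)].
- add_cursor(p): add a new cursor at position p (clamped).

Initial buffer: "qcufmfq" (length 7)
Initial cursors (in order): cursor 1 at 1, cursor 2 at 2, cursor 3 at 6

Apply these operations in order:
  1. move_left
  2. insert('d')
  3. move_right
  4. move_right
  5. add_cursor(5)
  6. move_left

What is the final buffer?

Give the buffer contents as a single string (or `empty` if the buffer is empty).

Answer: dqdcufmdfq

Derivation:
After op 1 (move_left): buffer="qcufmfq" (len 7), cursors c1@0 c2@1 c3@5, authorship .......
After op 2 (insert('d')): buffer="dqdcufmdfq" (len 10), cursors c1@1 c2@3 c3@8, authorship 1.2....3..
After op 3 (move_right): buffer="dqdcufmdfq" (len 10), cursors c1@2 c2@4 c3@9, authorship 1.2....3..
After op 4 (move_right): buffer="dqdcufmdfq" (len 10), cursors c1@3 c2@5 c3@10, authorship 1.2....3..
After op 5 (add_cursor(5)): buffer="dqdcufmdfq" (len 10), cursors c1@3 c2@5 c4@5 c3@10, authorship 1.2....3..
After op 6 (move_left): buffer="dqdcufmdfq" (len 10), cursors c1@2 c2@4 c4@4 c3@9, authorship 1.2....3..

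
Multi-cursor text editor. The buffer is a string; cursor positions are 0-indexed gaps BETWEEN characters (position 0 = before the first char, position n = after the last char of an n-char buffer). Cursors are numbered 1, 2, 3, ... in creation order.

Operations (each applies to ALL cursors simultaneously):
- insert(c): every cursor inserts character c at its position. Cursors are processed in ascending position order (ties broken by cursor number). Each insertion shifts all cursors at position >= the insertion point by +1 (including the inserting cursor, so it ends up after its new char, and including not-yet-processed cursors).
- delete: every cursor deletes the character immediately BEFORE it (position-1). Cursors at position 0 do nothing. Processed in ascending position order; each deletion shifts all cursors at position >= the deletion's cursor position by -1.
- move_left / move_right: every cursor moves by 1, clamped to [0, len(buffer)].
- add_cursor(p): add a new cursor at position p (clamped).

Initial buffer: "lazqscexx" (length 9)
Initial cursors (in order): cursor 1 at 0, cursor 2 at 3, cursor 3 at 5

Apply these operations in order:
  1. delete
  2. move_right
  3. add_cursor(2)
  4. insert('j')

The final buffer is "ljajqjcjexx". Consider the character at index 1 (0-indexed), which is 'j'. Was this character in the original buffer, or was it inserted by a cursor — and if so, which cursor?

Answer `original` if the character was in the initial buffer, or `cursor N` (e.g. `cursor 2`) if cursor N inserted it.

After op 1 (delete): buffer="laqcexx" (len 7), cursors c1@0 c2@2 c3@3, authorship .......
After op 2 (move_right): buffer="laqcexx" (len 7), cursors c1@1 c2@3 c3@4, authorship .......
After op 3 (add_cursor(2)): buffer="laqcexx" (len 7), cursors c1@1 c4@2 c2@3 c3@4, authorship .......
After op 4 (insert('j')): buffer="ljajqjcjexx" (len 11), cursors c1@2 c4@4 c2@6 c3@8, authorship .1.4.2.3...
Authorship (.=original, N=cursor N): . 1 . 4 . 2 . 3 . . .
Index 1: author = 1

Answer: cursor 1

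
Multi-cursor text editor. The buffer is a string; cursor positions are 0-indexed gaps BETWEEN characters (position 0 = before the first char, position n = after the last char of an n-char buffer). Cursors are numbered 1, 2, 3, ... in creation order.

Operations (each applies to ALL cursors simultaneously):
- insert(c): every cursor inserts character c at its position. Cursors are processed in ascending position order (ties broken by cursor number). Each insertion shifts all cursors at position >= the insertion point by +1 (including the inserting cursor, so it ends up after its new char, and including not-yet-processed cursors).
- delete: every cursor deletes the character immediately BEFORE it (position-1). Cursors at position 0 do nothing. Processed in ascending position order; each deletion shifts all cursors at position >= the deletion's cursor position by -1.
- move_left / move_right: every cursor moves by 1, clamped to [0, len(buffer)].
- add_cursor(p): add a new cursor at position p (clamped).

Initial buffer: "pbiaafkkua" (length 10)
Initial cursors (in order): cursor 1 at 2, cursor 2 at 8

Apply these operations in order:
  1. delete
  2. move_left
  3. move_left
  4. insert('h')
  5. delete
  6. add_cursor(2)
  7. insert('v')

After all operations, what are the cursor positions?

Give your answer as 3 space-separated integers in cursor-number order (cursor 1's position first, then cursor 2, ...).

Answer: 1 7 4

Derivation:
After op 1 (delete): buffer="piaafkua" (len 8), cursors c1@1 c2@6, authorship ........
After op 2 (move_left): buffer="piaafkua" (len 8), cursors c1@0 c2@5, authorship ........
After op 3 (move_left): buffer="piaafkua" (len 8), cursors c1@0 c2@4, authorship ........
After op 4 (insert('h')): buffer="hpiaahfkua" (len 10), cursors c1@1 c2@6, authorship 1....2....
After op 5 (delete): buffer="piaafkua" (len 8), cursors c1@0 c2@4, authorship ........
After op 6 (add_cursor(2)): buffer="piaafkua" (len 8), cursors c1@0 c3@2 c2@4, authorship ........
After op 7 (insert('v')): buffer="vpivaavfkua" (len 11), cursors c1@1 c3@4 c2@7, authorship 1..3..2....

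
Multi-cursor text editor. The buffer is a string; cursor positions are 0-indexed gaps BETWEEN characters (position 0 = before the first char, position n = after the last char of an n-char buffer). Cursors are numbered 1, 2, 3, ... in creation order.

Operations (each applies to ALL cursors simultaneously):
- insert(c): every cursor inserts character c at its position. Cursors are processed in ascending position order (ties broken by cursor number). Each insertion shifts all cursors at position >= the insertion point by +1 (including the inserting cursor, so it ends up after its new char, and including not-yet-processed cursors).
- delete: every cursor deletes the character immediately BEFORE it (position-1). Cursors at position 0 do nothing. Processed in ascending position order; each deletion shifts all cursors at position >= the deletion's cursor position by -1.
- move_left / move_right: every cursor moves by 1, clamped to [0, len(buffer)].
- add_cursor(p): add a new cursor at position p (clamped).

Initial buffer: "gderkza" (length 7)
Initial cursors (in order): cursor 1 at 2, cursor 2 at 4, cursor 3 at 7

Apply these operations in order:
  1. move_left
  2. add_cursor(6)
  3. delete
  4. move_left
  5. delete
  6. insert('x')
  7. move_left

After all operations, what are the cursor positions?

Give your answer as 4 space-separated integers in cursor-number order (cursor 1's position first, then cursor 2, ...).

After op 1 (move_left): buffer="gderkza" (len 7), cursors c1@1 c2@3 c3@6, authorship .......
After op 2 (add_cursor(6)): buffer="gderkza" (len 7), cursors c1@1 c2@3 c3@6 c4@6, authorship .......
After op 3 (delete): buffer="dra" (len 3), cursors c1@0 c2@1 c3@2 c4@2, authorship ...
After op 4 (move_left): buffer="dra" (len 3), cursors c1@0 c2@0 c3@1 c4@1, authorship ...
After op 5 (delete): buffer="ra" (len 2), cursors c1@0 c2@0 c3@0 c4@0, authorship ..
After op 6 (insert('x')): buffer="xxxxra" (len 6), cursors c1@4 c2@4 c3@4 c4@4, authorship 1234..
After op 7 (move_left): buffer="xxxxra" (len 6), cursors c1@3 c2@3 c3@3 c4@3, authorship 1234..

Answer: 3 3 3 3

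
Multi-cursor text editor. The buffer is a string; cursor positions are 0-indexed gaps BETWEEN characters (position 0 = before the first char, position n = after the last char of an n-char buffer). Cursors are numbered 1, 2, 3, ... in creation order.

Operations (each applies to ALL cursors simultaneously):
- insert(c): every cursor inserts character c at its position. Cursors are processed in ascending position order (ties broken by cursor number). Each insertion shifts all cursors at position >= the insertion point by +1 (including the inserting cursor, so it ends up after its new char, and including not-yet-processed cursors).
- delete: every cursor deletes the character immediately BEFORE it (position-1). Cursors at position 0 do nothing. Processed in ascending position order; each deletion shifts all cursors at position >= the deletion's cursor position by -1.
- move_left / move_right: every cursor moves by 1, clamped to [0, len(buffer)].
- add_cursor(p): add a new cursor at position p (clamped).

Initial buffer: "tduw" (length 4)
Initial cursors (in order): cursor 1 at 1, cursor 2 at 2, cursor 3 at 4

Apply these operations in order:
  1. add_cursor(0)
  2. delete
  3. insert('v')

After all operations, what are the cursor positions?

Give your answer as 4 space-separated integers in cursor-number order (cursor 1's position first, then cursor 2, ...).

Answer: 3 3 5 3

Derivation:
After op 1 (add_cursor(0)): buffer="tduw" (len 4), cursors c4@0 c1@1 c2@2 c3@4, authorship ....
After op 2 (delete): buffer="u" (len 1), cursors c1@0 c2@0 c4@0 c3@1, authorship .
After op 3 (insert('v')): buffer="vvvuv" (len 5), cursors c1@3 c2@3 c4@3 c3@5, authorship 124.3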